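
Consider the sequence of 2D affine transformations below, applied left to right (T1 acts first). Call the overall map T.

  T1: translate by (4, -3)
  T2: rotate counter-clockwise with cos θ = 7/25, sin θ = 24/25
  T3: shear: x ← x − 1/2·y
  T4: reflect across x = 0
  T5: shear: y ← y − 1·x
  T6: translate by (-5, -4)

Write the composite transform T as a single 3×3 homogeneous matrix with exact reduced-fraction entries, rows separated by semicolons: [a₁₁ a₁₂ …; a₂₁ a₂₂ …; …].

T1 = [1 0 4; 0 1 -3; 0 0 1]
T2·T1 = [7/25 -24/25 4; 24/25 7/25 3; 0 0 1]
T3·…·T1 = [-1/5 -11/10 5/2; 24/25 7/25 3; 0 0 1]
T4·…·T1 = [1/5 11/10 -5/2; 24/25 7/25 3; 0 0 1]
T5·…·T1 = [1/5 11/10 -5/2; 19/25 -41/50 11/2; 0 0 1]
T6·…·T1 = [1/5 11/10 -15/2; 19/25 -41/50 3/2; 0 0 1]

T = [1/5 11/10 -15/2; 19/25 -41/50 3/2; 0 0 1]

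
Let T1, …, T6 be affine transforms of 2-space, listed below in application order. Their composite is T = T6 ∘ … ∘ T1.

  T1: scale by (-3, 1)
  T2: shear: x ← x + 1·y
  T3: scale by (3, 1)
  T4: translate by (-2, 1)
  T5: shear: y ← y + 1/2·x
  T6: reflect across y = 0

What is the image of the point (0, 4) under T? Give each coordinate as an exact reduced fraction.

T1 scale by (-3, 1): (0, 4) → (0, 4)
T2 shear: x ← x + 1·y: (0, 4) → (4, 4)
T3 scale by (3, 1): (4, 4) → (12, 4)
T4 translate by (-2, 1): (12, 4) → (10, 5)
T5 shear: y ← y + 1/2·x: (10, 5) → (10, 10)
T6 reflect across y = 0: (10, 10) → (10, -10)

T(p) = (10, -10)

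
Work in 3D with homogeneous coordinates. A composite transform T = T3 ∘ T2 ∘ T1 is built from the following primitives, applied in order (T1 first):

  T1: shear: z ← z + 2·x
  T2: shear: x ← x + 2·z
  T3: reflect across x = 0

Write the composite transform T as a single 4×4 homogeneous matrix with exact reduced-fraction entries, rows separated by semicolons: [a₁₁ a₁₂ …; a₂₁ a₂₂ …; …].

T = [-5 0 -2 0; 0 1 0 0; 2 0 1 0; 0 0 0 1]

T1 = [1 0 0 0; 0 1 0 0; 2 0 1 0; 0 0 0 1]
T2·T1 = [5 0 2 0; 0 1 0 0; 2 0 1 0; 0 0 0 1]
T3·…·T1 = [-5 0 -2 0; 0 1 0 0; 2 0 1 0; 0 0 0 1]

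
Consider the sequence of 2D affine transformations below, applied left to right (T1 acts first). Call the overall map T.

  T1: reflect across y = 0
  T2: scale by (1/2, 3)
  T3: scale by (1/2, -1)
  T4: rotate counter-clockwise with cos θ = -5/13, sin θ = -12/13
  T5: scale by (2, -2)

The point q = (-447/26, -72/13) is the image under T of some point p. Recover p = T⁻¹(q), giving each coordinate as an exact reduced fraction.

p = (3, -3)

T1 = [1 0 0; 0 -1 0; 0 0 1]
T2·T1 = [1/2 0 0; 0 -3 0; 0 0 1]
T3·…·T1 = [1/4 0 0; 0 3 0; 0 0 1]
T4·…·T1 = [-5/52 36/13 0; -3/13 -15/13 0; 0 0 1]
T5·…·T1 = [-5/26 72/13 0; 6/13 30/13 0; 0 0 1]
det M = -3; M⁻¹ = [-10/13 24/13 0; 2/13 5/78 0; 0 0 1]
M⁻¹ · (-447/26, -72/13)ᵀ = (3, -3)ᵀ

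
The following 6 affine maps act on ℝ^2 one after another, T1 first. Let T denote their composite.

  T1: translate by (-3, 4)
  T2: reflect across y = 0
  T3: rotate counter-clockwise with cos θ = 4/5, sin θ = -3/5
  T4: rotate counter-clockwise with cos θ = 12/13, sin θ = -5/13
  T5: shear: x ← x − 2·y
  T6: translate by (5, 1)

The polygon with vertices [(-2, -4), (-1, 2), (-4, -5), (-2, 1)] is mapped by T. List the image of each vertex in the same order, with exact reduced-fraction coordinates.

image vertices: (-80/13, 69/13), (-3, 7/5), (-140/13, 98/13), (-70/13, 36/13)

T1 translate by (-3, 4): (-2, -4) → (-5, 0); (-1, 2) → (-4, 6); (-4, -5) → (-7, -1); (-2, 1) → (-5, 5)
T2 reflect across y = 0: (-5, 0) → (-5, 0); (-4, 6) → (-4, -6); (-7, -1) → (-7, 1); (-5, 5) → (-5, -5)
T3 rotate counter-clockwise with cos θ = 4/5, sin θ = -3/5: (-5, 0) → (-4, 3); (-4, -6) → (-34/5, -12/5); (-7, 1) → (-5, 5); (-5, -5) → (-7, -1)
T4 rotate counter-clockwise with cos θ = 12/13, sin θ = -5/13: (-4, 3) → (-33/13, 56/13); (-34/5, -12/5) → (-36/5, 2/5); (-5, 5) → (-35/13, 85/13); (-7, -1) → (-89/13, 23/13)
T5 shear: x ← x − 2·y: (-33/13, 56/13) → (-145/13, 56/13); (-36/5, 2/5) → (-8, 2/5); (-35/13, 85/13) → (-205/13, 85/13); (-89/13, 23/13) → (-135/13, 23/13)
T6 translate by (5, 1): (-145/13, 56/13) → (-80/13, 69/13); (-8, 2/5) → (-3, 7/5); (-205/13, 85/13) → (-140/13, 98/13); (-135/13, 23/13) → (-70/13, 36/13)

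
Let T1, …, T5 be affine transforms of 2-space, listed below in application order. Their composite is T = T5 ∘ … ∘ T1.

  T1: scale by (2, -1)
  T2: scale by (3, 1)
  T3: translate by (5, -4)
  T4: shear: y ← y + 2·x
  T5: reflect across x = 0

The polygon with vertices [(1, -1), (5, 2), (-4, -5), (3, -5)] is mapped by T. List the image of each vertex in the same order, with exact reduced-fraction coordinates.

T1 scale by (2, -1): (1, -1) → (2, 1); (5, 2) → (10, -2); (-4, -5) → (-8, 5); (3, -5) → (6, 5)
T2 scale by (3, 1): (2, 1) → (6, 1); (10, -2) → (30, -2); (-8, 5) → (-24, 5); (6, 5) → (18, 5)
T3 translate by (5, -4): (6, 1) → (11, -3); (30, -2) → (35, -6); (-24, 5) → (-19, 1); (18, 5) → (23, 1)
T4 shear: y ← y + 2·x: (11, -3) → (11, 19); (35, -6) → (35, 64); (-19, 1) → (-19, -37); (23, 1) → (23, 47)
T5 reflect across x = 0: (11, 19) → (-11, 19); (35, 64) → (-35, 64); (-19, -37) → (19, -37); (23, 47) → (-23, 47)

image vertices: (-11, 19), (-35, 64), (19, -37), (-23, 47)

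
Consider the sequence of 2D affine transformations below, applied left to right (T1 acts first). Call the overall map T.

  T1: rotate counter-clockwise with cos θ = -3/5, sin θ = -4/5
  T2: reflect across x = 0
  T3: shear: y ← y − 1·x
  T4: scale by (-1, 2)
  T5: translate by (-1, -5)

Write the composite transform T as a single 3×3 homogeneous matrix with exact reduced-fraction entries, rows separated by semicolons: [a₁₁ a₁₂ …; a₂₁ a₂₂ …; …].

T1 = [-3/5 4/5 0; -4/5 -3/5 0; 0 0 1]
T2·T1 = [3/5 -4/5 0; -4/5 -3/5 0; 0 0 1]
T3·…·T1 = [3/5 -4/5 0; -7/5 1/5 0; 0 0 1]
T4·…·T1 = [-3/5 4/5 0; -14/5 2/5 0; 0 0 1]
T5·…·T1 = [-3/5 4/5 -1; -14/5 2/5 -5; 0 0 1]

T = [-3/5 4/5 -1; -14/5 2/5 -5; 0 0 1]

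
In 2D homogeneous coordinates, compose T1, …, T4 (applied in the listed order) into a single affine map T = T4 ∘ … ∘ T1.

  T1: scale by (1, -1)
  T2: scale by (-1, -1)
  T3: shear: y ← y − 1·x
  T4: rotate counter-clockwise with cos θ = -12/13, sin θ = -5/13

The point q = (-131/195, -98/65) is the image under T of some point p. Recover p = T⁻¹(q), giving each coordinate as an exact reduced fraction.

T1 = [1 0 0; 0 -1 0; 0 0 1]
T2·T1 = [-1 0 0; 0 1 0; 0 0 1]
T3·…·T1 = [-1 0 0; 1 1 0; 0 0 1]
T4·…·T1 = [17/13 5/13 0; -7/13 -12/13 0; 0 0 1]
det M = -1; M⁻¹ = [12/13 5/13 0; -7/13 -17/13 0; 0 0 1]
M⁻¹ · (-131/195, -98/65)ᵀ = (-6/5, 7/3)ᵀ

p = (-6/5, 7/3)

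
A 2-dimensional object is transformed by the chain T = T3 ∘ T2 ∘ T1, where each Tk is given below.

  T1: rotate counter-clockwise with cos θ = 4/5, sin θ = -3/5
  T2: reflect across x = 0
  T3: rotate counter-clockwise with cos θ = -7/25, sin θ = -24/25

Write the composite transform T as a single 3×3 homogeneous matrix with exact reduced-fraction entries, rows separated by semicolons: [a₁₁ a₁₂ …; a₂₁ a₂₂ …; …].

T = [-44/125 117/125 0; 117/125 44/125 0; 0 0 1]

T1 = [4/5 3/5 0; -3/5 4/5 0; 0 0 1]
T2·T1 = [-4/5 -3/5 0; -3/5 4/5 0; 0 0 1]
T3·…·T1 = [-44/125 117/125 0; 117/125 44/125 0; 0 0 1]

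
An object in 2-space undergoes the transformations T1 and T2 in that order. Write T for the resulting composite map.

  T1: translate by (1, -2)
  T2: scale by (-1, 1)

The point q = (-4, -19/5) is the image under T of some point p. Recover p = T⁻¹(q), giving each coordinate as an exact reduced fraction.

p = (3, -9/5)

T1 = [1 0 1; 0 1 -2; 0 0 1]
T2·T1 = [-1 0 -1; 0 1 -2; 0 0 1]
det M = -1; M⁻¹ = [-1 0 -1; 0 1 2; 0 0 1]
M⁻¹ · (-4, -19/5)ᵀ = (3, -9/5)ᵀ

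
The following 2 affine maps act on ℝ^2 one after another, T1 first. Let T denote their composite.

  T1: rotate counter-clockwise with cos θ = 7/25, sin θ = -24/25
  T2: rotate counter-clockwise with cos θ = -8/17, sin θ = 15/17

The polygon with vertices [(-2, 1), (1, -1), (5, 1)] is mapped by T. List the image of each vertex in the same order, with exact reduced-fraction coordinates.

T1 rotate counter-clockwise with cos θ = 7/25, sin θ = -24/25: (-2, 1) → (2/5, 11/5); (1, -1) → (-17/25, -31/25); (5, 1) → (59/25, -113/25)
T2 rotate counter-clockwise with cos θ = -8/17, sin θ = 15/17: (2/5, 11/5) → (-181/85, -58/85); (-17/25, -31/25) → (601/425, -7/425); (59/25, -113/25) → (1223/425, 1789/425)

image vertices: (-181/85, -58/85), (601/425, -7/425), (1223/425, 1789/425)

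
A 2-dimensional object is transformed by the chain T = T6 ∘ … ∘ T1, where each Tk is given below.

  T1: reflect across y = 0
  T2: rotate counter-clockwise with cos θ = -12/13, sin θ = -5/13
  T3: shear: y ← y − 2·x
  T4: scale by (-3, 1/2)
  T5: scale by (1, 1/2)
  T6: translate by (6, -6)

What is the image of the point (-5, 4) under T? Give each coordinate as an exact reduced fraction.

T(p) = (-42/13, -319/52)

T1 reflect across y = 0: (-5, 4) → (-5, -4)
T2 rotate counter-clockwise with cos θ = -12/13, sin θ = -5/13: (-5, -4) → (40/13, 73/13)
T3 shear: y ← y − 2·x: (40/13, 73/13) → (40/13, -7/13)
T4 scale by (-3, 1/2): (40/13, -7/13) → (-120/13, -7/26)
T5 scale by (1, 1/2): (-120/13, -7/26) → (-120/13, -7/52)
T6 translate by (6, -6): (-120/13, -7/52) → (-42/13, -319/52)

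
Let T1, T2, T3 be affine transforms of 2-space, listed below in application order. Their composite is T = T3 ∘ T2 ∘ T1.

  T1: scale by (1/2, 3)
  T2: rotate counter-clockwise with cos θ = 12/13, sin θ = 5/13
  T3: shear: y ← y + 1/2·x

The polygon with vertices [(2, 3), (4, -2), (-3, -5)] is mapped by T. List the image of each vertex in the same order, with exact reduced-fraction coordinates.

image vertices: (-33/13, 193/26), (54/13, -35/13), (57/13, -159/13)

T1 scale by (1/2, 3): (2, 3) → (1, 9); (4, -2) → (2, -6); (-3, -5) → (-3/2, -15)
T2 rotate counter-clockwise with cos θ = 12/13, sin θ = 5/13: (1, 9) → (-33/13, 113/13); (2, -6) → (54/13, -62/13); (-3/2, -15) → (57/13, -375/26)
T3 shear: y ← y + 1/2·x: (-33/13, 113/13) → (-33/13, 193/26); (54/13, -62/13) → (54/13, -35/13); (57/13, -375/26) → (57/13, -159/13)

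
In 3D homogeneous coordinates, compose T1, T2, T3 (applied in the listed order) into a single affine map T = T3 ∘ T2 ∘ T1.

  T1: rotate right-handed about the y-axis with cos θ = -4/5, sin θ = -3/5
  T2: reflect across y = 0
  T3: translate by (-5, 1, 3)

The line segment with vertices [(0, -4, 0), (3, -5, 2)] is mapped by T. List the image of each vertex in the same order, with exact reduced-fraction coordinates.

T1 rotate right-handed about the y-axis with cos θ = -4/5, sin θ = -3/5: (0, -4, 0) → (0, -4, 0); (3, -5, 2) → (-18/5, -5, 1/5)
T2 reflect across y = 0: (0, -4, 0) → (0, 4, 0); (-18/5, -5, 1/5) → (-18/5, 5, 1/5)
T3 translate by (-5, 1, 3): (0, 4, 0) → (-5, 5, 3); (-18/5, 5, 1/5) → (-43/5, 6, 16/5)

image vertices: (-5, 5, 3), (-43/5, 6, 16/5)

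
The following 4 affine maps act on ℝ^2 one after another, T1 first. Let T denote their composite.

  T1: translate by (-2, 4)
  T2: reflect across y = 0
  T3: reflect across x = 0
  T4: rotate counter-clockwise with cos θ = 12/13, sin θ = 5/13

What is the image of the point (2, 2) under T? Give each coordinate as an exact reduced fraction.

T(p) = (30/13, -72/13)

T1 translate by (-2, 4): (2, 2) → (0, 6)
T2 reflect across y = 0: (0, 6) → (0, -6)
T3 reflect across x = 0: (0, -6) → (0, -6)
T4 rotate counter-clockwise with cos θ = 12/13, sin θ = 5/13: (0, -6) → (30/13, -72/13)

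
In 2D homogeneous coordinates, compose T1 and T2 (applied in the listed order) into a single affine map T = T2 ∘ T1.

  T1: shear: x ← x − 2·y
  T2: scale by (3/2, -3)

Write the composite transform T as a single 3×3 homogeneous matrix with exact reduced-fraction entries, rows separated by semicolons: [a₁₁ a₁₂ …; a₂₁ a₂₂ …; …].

T1 = [1 -2 0; 0 1 0; 0 0 1]
T2·T1 = [3/2 -3 0; 0 -3 0; 0 0 1]

T = [3/2 -3 0; 0 -3 0; 0 0 1]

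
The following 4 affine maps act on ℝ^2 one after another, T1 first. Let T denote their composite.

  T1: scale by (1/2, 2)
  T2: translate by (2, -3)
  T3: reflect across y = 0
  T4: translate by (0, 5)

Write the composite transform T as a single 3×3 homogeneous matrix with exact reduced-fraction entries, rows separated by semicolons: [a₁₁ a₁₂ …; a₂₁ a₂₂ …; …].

T1 = [1/2 0 0; 0 2 0; 0 0 1]
T2·T1 = [1/2 0 2; 0 2 -3; 0 0 1]
T3·…·T1 = [1/2 0 2; 0 -2 3; 0 0 1]
T4·…·T1 = [1/2 0 2; 0 -2 8; 0 0 1]

T = [1/2 0 2; 0 -2 8; 0 0 1]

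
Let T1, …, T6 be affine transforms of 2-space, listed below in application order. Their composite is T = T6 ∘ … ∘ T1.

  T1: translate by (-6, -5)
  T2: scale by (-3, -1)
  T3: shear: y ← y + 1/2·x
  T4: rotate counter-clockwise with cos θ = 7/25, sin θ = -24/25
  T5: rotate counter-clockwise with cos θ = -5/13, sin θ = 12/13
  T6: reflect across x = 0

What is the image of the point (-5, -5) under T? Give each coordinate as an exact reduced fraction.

T1 translate by (-6, -5): (-5, -5) → (-11, -10)
T2 scale by (-3, -1): (-11, -10) → (33, 10)
T3 shear: y ← y + 1/2·x: (33, 10) → (33, 53/2)
T4 rotate counter-clockwise with cos θ = 7/25, sin θ = -24/25: (33, 53/2) → (867/25, -1213/50)
T5 rotate counter-clockwise with cos θ = -5/13, sin θ = 12/13: (867/25, -1213/50) → (2943/325, 26873/650)
T6 reflect across x = 0: (2943/325, 26873/650) → (-2943/325, 26873/650)

T(p) = (-2943/325, 26873/650)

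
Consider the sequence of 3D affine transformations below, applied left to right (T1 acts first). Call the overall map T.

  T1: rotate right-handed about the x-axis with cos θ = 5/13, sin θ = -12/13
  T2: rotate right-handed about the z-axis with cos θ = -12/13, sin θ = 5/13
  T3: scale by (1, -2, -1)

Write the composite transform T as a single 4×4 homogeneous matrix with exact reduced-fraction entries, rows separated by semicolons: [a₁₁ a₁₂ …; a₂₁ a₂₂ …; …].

T1 = [1 0 0 0; 0 5/13 12/13 0; 0 -12/13 5/13 0; 0 0 0 1]
T2·T1 = [-12/13 -25/169 -60/169 0; 5/13 -60/169 -144/169 0; 0 -12/13 5/13 0; 0 0 0 1]
T3·…·T1 = [-12/13 -25/169 -60/169 0; -10/13 120/169 288/169 0; 0 12/13 -5/13 0; 0 0 0 1]

T = [-12/13 -25/169 -60/169 0; -10/13 120/169 288/169 0; 0 12/13 -5/13 0; 0 0 0 1]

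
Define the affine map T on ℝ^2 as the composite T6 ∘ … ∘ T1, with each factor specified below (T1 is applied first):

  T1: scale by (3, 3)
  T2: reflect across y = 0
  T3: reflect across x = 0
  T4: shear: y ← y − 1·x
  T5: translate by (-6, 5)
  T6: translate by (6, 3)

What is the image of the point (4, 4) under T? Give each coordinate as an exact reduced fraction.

T1 scale by (3, 3): (4, 4) → (12, 12)
T2 reflect across y = 0: (12, 12) → (12, -12)
T3 reflect across x = 0: (12, -12) → (-12, -12)
T4 shear: y ← y − 1·x: (-12, -12) → (-12, 0)
T5 translate by (-6, 5): (-12, 0) → (-18, 5)
T6 translate by (6, 3): (-18, 5) → (-12, 8)

T(p) = (-12, 8)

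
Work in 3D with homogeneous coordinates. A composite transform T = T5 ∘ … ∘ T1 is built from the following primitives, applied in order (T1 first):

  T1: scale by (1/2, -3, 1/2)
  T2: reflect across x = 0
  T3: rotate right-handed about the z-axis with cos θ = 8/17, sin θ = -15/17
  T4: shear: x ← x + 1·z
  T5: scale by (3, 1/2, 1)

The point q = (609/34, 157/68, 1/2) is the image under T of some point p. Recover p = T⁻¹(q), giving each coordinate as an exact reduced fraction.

p = (3, -7/3, 1)

T1 = [1/2 0 0 0; 0 -3 0 0; 0 0 1/2 0; 0 0 0 1]
T2·T1 = [-1/2 0 0 0; 0 -3 0 0; 0 0 1/2 0; 0 0 0 1]
T3·…·T1 = [-4/17 -45/17 0 0; 15/34 -24/17 0 0; 0 0 1/2 0; 0 0 0 1]
T4·…·T1 = [-4/17 -45/17 1/2 0; 15/34 -24/17 0 0; 0 0 1/2 0; 0 0 0 1]
T5·…·T1 = [-12/17 -135/17 3/2 0; 15/68 -12/17 0 0; 0 0 1/2 0; 0 0 0 1]
det M = 9/8; M⁻¹ = [-16/51 60/17 16/17 0; -5/51 -16/51 5/17 0; 0 0 2 0; 0 0 0 1]
M⁻¹ · (609/34, 157/68, 1/2)ᵀ = (3, -7/3, 1)ᵀ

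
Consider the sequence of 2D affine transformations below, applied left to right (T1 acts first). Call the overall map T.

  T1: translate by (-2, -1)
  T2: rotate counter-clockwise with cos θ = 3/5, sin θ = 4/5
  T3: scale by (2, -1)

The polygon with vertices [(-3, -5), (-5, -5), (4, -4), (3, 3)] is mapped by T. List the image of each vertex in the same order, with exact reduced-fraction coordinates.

T1 translate by (-2, -1): (-3, -5) → (-5, -6); (-5, -5) → (-7, -6); (4, -4) → (2, -5); (3, 3) → (1, 2)
T2 rotate counter-clockwise with cos θ = 3/5, sin θ = 4/5: (-5, -6) → (9/5, -38/5); (-7, -6) → (3/5, -46/5); (2, -5) → (26/5, -7/5); (1, 2) → (-1, 2)
T3 scale by (2, -1): (9/5, -38/5) → (18/5, 38/5); (3/5, -46/5) → (6/5, 46/5); (26/5, -7/5) → (52/5, 7/5); (-1, 2) → (-2, -2)

image vertices: (18/5, 38/5), (6/5, 46/5), (52/5, 7/5), (-2, -2)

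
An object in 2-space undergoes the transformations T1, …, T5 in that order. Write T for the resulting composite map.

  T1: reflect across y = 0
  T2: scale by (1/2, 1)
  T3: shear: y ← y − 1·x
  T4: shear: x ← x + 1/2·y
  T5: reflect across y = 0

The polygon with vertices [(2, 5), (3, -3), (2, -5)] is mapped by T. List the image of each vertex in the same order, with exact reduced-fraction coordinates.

T1 reflect across y = 0: (2, 5) → (2, -5); (3, -3) → (3, 3); (2, -5) → (2, 5)
T2 scale by (1/2, 1): (2, -5) → (1, -5); (3, 3) → (3/2, 3); (2, 5) → (1, 5)
T3 shear: y ← y − 1·x: (1, -5) → (1, -6); (3/2, 3) → (3/2, 3/2); (1, 5) → (1, 4)
T4 shear: x ← x + 1/2·y: (1, -6) → (-2, -6); (3/2, 3/2) → (9/4, 3/2); (1, 4) → (3, 4)
T5 reflect across y = 0: (-2, -6) → (-2, 6); (9/4, 3/2) → (9/4, -3/2); (3, 4) → (3, -4)

image vertices: (-2, 6), (9/4, -3/2), (3, -4)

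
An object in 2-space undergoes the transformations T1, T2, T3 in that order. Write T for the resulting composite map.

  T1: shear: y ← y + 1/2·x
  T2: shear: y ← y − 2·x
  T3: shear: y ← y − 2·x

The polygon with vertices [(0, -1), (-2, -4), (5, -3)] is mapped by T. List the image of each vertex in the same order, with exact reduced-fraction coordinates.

T1 shear: y ← y + 1/2·x: (0, -1) → (0, -1); (-2, -4) → (-2, -5); (5, -3) → (5, -1/2)
T2 shear: y ← y − 2·x: (0, -1) → (0, -1); (-2, -5) → (-2, -1); (5, -1/2) → (5, -21/2)
T3 shear: y ← y − 2·x: (0, -1) → (0, -1); (-2, -1) → (-2, 3); (5, -21/2) → (5, -41/2)

image vertices: (0, -1), (-2, 3), (5, -41/2)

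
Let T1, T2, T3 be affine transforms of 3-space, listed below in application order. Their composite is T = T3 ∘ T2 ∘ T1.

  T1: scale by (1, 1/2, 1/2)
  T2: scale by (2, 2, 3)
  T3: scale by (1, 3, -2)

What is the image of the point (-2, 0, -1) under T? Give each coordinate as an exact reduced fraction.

T(p) = (-4, 0, 3)

T1 scale by (1, 1/2, 1/2): (-2, 0, -1) → (-2, 0, -1/2)
T2 scale by (2, 2, 3): (-2, 0, -1/2) → (-4, 0, -3/2)
T3 scale by (1, 3, -2): (-4, 0, -3/2) → (-4, 0, 3)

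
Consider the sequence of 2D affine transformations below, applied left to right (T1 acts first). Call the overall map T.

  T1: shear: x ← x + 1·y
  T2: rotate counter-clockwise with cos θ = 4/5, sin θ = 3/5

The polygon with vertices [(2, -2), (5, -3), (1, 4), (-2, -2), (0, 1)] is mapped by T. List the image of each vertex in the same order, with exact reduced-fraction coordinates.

image vertices: (6/5, -8/5), (17/5, -6/5), (8/5, 31/5), (-2, -4), (1/5, 7/5)

T1 shear: x ← x + 1·y: (2, -2) → (0, -2); (5, -3) → (2, -3); (1, 4) → (5, 4); (-2, -2) → (-4, -2); (0, 1) → (1, 1)
T2 rotate counter-clockwise with cos θ = 4/5, sin θ = 3/5: (0, -2) → (6/5, -8/5); (2, -3) → (17/5, -6/5); (5, 4) → (8/5, 31/5); (-4, -2) → (-2, -4); (1, 1) → (1/5, 7/5)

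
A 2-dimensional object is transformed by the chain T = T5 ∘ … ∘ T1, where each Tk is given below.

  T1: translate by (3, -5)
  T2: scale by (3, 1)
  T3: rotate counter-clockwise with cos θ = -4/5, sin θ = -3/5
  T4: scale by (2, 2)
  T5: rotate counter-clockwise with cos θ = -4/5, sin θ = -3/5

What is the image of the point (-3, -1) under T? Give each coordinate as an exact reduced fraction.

T(p) = (288/25, -84/25)

T1 translate by (3, -5): (-3, -1) → (0, -6)
T2 scale by (3, 1): (0, -6) → (0, -6)
T3 rotate counter-clockwise with cos θ = -4/5, sin θ = -3/5: (0, -6) → (-18/5, 24/5)
T4 scale by (2, 2): (-18/5, 24/5) → (-36/5, 48/5)
T5 rotate counter-clockwise with cos θ = -4/5, sin θ = -3/5: (-36/5, 48/5) → (288/25, -84/25)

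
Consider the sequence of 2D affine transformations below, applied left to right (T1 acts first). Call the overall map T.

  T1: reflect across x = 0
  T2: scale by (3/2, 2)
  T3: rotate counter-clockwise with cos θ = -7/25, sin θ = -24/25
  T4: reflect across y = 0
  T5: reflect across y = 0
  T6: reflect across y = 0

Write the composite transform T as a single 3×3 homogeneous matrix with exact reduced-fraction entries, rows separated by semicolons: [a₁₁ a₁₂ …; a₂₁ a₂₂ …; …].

T = [21/50 48/25 0; -36/25 14/25 0; 0 0 1]

T1 = [-1 0 0; 0 1 0; 0 0 1]
T2·T1 = [-3/2 0 0; 0 2 0; 0 0 1]
T3·…·T1 = [21/50 48/25 0; 36/25 -14/25 0; 0 0 1]
T4·…·T1 = [21/50 48/25 0; -36/25 14/25 0; 0 0 1]
T5·…·T1 = [21/50 48/25 0; 36/25 -14/25 0; 0 0 1]
T6·…·T1 = [21/50 48/25 0; -36/25 14/25 0; 0 0 1]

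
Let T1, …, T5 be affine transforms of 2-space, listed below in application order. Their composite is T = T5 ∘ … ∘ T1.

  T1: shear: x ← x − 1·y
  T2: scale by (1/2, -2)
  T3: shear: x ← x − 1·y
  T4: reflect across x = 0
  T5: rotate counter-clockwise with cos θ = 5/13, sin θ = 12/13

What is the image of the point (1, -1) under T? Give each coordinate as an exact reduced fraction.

T(p) = (-19/13, 22/13)

T1 shear: x ← x − 1·y: (1, -1) → (2, -1)
T2 scale by (1/2, -2): (2, -1) → (1, 2)
T3 shear: x ← x − 1·y: (1, 2) → (-1, 2)
T4 reflect across x = 0: (-1, 2) → (1, 2)
T5 rotate counter-clockwise with cos θ = 5/13, sin θ = 12/13: (1, 2) → (-19/13, 22/13)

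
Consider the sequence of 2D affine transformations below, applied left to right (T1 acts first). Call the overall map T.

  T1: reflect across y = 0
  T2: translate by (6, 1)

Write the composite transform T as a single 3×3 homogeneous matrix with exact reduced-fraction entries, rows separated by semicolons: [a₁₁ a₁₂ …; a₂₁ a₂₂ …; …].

T1 = [1 0 0; 0 -1 0; 0 0 1]
T2·T1 = [1 0 6; 0 -1 1; 0 0 1]

T = [1 0 6; 0 -1 1; 0 0 1]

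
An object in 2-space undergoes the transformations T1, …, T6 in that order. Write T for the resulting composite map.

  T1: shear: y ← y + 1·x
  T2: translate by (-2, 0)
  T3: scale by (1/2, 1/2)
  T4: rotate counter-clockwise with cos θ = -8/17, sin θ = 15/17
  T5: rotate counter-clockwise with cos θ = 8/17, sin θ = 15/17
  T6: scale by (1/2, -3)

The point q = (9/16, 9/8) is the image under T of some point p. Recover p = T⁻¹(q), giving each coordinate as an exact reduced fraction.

T1 = [1 0 0; 1 1 0; 0 0 1]
T2·T1 = [1 0 -2; 1 1 0; 0 0 1]
T3·…·T1 = [1/2 0 -1; 1/2 1/2 0; 0 0 1]
T4·…·T1 = [-23/34 -15/34 8/17; 7/34 -4/17 -15/17; 0 0 1]
T5·…·T1 = [-1/2 0 1; -1/2 -1/2 0; 0 0 1]
T6·…·T1 = [-1/4 0 1/2; 3/2 3/2 0; 0 0 1]
det M = -3/8; M⁻¹ = [-4 0 2; 4 2/3 -2; 0 0 1]
M⁻¹ · (9/16, 9/8)ᵀ = (-1/4, 1)ᵀ

p = (-1/4, 1)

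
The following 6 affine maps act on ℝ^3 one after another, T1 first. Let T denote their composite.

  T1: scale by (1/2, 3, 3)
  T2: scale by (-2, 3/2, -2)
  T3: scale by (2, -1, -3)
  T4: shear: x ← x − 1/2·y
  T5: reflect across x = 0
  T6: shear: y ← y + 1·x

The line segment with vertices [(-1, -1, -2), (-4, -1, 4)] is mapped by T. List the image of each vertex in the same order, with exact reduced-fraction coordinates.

image vertices: (1/4, 19/4, -36), (-23/4, -5/4, 72)

T1 scale by (1/2, 3, 3): (-1, -1, -2) → (-1/2, -3, -6); (-4, -1, 4) → (-2, -3, 12)
T2 scale by (-2, 3/2, -2): (-1/2, -3, -6) → (1, -9/2, 12); (-2, -3, 12) → (4, -9/2, -24)
T3 scale by (2, -1, -3): (1, -9/2, 12) → (2, 9/2, -36); (4, -9/2, -24) → (8, 9/2, 72)
T4 shear: x ← x − 1/2·y: (2, 9/2, -36) → (-1/4, 9/2, -36); (8, 9/2, 72) → (23/4, 9/2, 72)
T5 reflect across x = 0: (-1/4, 9/2, -36) → (1/4, 9/2, -36); (23/4, 9/2, 72) → (-23/4, 9/2, 72)
T6 shear: y ← y + 1·x: (1/4, 9/2, -36) → (1/4, 19/4, -36); (-23/4, 9/2, 72) → (-23/4, -5/4, 72)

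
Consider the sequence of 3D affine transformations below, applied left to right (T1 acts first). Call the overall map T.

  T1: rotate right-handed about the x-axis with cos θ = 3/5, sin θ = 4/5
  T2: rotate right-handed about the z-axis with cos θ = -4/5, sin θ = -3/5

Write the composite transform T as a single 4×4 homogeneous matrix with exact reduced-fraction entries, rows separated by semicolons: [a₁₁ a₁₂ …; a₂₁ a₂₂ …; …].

T1 = [1 0 0 0; 0 3/5 -4/5 0; 0 4/5 3/5 0; 0 0 0 1]
T2·T1 = [-4/5 9/25 -12/25 0; -3/5 -12/25 16/25 0; 0 4/5 3/5 0; 0 0 0 1]

T = [-4/5 9/25 -12/25 0; -3/5 -12/25 16/25 0; 0 4/5 3/5 0; 0 0 0 1]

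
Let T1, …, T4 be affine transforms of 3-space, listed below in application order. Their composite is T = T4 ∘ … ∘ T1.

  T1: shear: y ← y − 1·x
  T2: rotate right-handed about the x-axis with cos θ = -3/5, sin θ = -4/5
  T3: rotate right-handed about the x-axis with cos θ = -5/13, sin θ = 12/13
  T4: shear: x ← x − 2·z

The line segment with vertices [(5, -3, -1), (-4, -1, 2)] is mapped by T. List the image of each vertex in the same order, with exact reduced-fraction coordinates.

image vertices: (3, -8, 1), (-32/5, 17/5, 6/5)

T1 shear: y ← y − 1·x: (5, -3, -1) → (5, -8, -1); (-4, -1, 2) → (-4, 3, 2)
T2 rotate right-handed about the x-axis with cos θ = -3/5, sin θ = -4/5: (5, -8, -1) → (5, 4, 7); (-4, 3, 2) → (-4, -1/5, -18/5)
T3 rotate right-handed about the x-axis with cos θ = -5/13, sin θ = 12/13: (5, 4, 7) → (5, -8, 1); (-4, -1/5, -18/5) → (-4, 17/5, 6/5)
T4 shear: x ← x − 2·z: (5, -8, 1) → (3, -8, 1); (-4, 17/5, 6/5) → (-32/5, 17/5, 6/5)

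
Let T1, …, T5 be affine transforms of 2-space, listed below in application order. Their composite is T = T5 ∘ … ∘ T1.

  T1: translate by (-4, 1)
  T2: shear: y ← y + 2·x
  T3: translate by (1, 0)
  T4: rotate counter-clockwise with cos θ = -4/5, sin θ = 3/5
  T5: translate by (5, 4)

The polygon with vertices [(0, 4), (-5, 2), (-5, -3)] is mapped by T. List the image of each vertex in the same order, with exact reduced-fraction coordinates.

T1 translate by (-4, 1): (0, 4) → (-4, 5); (-5, 2) → (-9, 3); (-5, -3) → (-9, -2)
T2 shear: y ← y + 2·x: (-4, 5) → (-4, -3); (-9, 3) → (-9, -15); (-9, -2) → (-9, -20)
T3 translate by (1, 0): (-4, -3) → (-3, -3); (-9, -15) → (-8, -15); (-9, -20) → (-8, -20)
T4 rotate counter-clockwise with cos θ = -4/5, sin θ = 3/5: (-3, -3) → (21/5, 3/5); (-8, -15) → (77/5, 36/5); (-8, -20) → (92/5, 56/5)
T5 translate by (5, 4): (21/5, 3/5) → (46/5, 23/5); (77/5, 36/5) → (102/5, 56/5); (92/5, 56/5) → (117/5, 76/5)

image vertices: (46/5, 23/5), (102/5, 56/5), (117/5, 76/5)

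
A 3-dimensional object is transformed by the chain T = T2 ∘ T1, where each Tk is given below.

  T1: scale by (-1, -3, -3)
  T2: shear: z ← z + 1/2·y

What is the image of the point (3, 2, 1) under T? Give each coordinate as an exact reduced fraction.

T1 scale by (-1, -3, -3): (3, 2, 1) → (-3, -6, -3)
T2 shear: z ← z + 1/2·y: (-3, -6, -3) → (-3, -6, -6)

T(p) = (-3, -6, -6)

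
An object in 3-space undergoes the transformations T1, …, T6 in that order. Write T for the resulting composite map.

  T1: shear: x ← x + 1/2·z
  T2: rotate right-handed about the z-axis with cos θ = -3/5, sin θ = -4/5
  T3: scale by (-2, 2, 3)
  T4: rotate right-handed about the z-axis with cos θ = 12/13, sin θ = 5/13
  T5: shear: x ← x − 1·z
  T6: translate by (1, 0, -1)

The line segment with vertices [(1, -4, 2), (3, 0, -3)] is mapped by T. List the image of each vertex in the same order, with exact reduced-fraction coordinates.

image vertices: (163/65, 316/65, 5), (818/65, -99/65, -10)

T1 shear: x ← x + 1/2·z: (1, -4, 2) → (2, -4, 2); (3, 0, -3) → (3/2, 0, -3)
T2 rotate right-handed about the z-axis with cos θ = -3/5, sin θ = -4/5: (2, -4, 2) → (-22/5, 4/5, 2); (3/2, 0, -3) → (-9/10, -6/5, -3)
T3 scale by (-2, 2, 3): (-22/5, 4/5, 2) → (44/5, 8/5, 6); (-9/10, -6/5, -3) → (9/5, -12/5, -9)
T4 rotate right-handed about the z-axis with cos θ = 12/13, sin θ = 5/13: (44/5, 8/5, 6) → (488/65, 316/65, 6); (9/5, -12/5, -9) → (168/65, -99/65, -9)
T5 shear: x ← x − 1·z: (488/65, 316/65, 6) → (98/65, 316/65, 6); (168/65, -99/65, -9) → (753/65, -99/65, -9)
T6 translate by (1, 0, -1): (98/65, 316/65, 6) → (163/65, 316/65, 5); (753/65, -99/65, -9) → (818/65, -99/65, -10)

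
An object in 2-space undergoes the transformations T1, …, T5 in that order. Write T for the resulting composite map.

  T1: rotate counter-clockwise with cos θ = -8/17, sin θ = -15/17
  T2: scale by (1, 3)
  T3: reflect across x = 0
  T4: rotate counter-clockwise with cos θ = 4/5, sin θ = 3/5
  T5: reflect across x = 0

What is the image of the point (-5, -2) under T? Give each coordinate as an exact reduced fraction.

T(p) = (859/85, 1062/85)

T1 rotate counter-clockwise with cos θ = -8/17, sin θ = -15/17: (-5, -2) → (10/17, 91/17)
T2 scale by (1, 3): (10/17, 91/17) → (10/17, 273/17)
T3 reflect across x = 0: (10/17, 273/17) → (-10/17, 273/17)
T4 rotate counter-clockwise with cos θ = 4/5, sin θ = 3/5: (-10/17, 273/17) → (-859/85, 1062/85)
T5 reflect across x = 0: (-859/85, 1062/85) → (859/85, 1062/85)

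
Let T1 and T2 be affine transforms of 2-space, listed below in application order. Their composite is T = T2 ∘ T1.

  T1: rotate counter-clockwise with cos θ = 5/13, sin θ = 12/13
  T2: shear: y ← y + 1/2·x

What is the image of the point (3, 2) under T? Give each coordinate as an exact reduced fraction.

T(p) = (-9/13, 83/26)

T1 rotate counter-clockwise with cos θ = 5/13, sin θ = 12/13: (3, 2) → (-9/13, 46/13)
T2 shear: y ← y + 1/2·x: (-9/13, 46/13) → (-9/13, 83/26)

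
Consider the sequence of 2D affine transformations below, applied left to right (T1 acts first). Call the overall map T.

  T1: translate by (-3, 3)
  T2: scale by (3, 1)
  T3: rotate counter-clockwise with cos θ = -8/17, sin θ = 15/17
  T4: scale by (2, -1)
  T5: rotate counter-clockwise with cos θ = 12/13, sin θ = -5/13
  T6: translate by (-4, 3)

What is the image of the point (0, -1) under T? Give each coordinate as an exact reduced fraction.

T1 translate by (-3, 3): (0, -1) → (-3, 2)
T2 scale by (3, 1): (-3, 2) → (-9, 2)
T3 rotate counter-clockwise with cos θ = -8/17, sin θ = 15/17: (-9, 2) → (42/17, -151/17)
T4 scale by (2, -1): (42/17, -151/17) → (84/17, 151/17)
T5 rotate counter-clockwise with cos θ = 12/13, sin θ = -5/13: (84/17, 151/17) → (1763/221, 1392/221)
T6 translate by (-4, 3): (1763/221, 1392/221) → (879/221, 2055/221)

T(p) = (879/221, 2055/221)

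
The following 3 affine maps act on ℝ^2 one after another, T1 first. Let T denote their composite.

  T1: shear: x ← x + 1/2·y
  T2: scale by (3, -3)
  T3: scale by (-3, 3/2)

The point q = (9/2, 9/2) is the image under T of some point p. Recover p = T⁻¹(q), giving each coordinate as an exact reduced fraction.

p = (0, -1)

T1 = [1 1/2 0; 0 1 0; 0 0 1]
T2·T1 = [3 3/2 0; 0 -3 0; 0 0 1]
T3·…·T1 = [-9 -9/2 0; 0 -9/2 0; 0 0 1]
det M = 81/2; M⁻¹ = [-1/9 1/9 0; 0 -2/9 0; 0 0 1]
M⁻¹ · (9/2, 9/2)ᵀ = (0, -1)ᵀ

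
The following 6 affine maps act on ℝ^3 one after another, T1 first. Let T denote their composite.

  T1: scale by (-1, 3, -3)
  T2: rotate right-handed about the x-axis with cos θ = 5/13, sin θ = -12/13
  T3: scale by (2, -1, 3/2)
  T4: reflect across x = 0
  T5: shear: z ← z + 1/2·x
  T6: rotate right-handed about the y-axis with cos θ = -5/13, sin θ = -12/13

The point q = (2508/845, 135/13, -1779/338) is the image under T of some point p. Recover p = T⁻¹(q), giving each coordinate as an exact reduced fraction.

p = (-3, -9/5, 3)

T1 = [-1 0 0 0; 0 3 0 0; 0 0 -3 0; 0 0 0 1]
T2·T1 = [-1 0 0 0; 0 15/13 -36/13 0; 0 -36/13 -15/13 0; 0 0 0 1]
T3·…·T1 = [-2 0 0 0; 0 -15/13 36/13 0; 0 -54/13 -45/26 0; 0 0 0 1]
T4·…·T1 = [2 0 0 0; 0 -15/13 36/13 0; 0 -54/13 -45/26 0; 0 0 0 1]
T5·…·T1 = [2 0 0 0; 0 -15/13 36/13 0; 1 -54/13 -45/26 0; 0 0 0 1]
T6·…·T1 = [-22/13 648/169 270/169 0; 0 -15/13 36/13 0; 19/13 270/169 225/338 0; 0 0 0 1]
det M = 27; M⁻¹ = [-5/26 0 6/13 0; 76/507 -5/39 88/507 0; 95/1521 4/13 110/1521 0; 0 0 0 1]
M⁻¹ · (2508/845, 135/13, -1779/338)ᵀ = (-3, -9/5, 3)ᵀ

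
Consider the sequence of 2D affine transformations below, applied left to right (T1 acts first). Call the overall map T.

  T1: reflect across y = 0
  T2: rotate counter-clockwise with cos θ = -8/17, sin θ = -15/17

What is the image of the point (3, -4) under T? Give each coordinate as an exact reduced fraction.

T1 reflect across y = 0: (3, -4) → (3, 4)
T2 rotate counter-clockwise with cos θ = -8/17, sin θ = -15/17: (3, 4) → (36/17, -77/17)

T(p) = (36/17, -77/17)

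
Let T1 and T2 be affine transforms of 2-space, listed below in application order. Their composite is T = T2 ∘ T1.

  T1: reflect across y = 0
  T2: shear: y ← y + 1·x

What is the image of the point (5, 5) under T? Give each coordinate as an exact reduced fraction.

T(p) = (5, 0)

T1 reflect across y = 0: (5, 5) → (5, -5)
T2 shear: y ← y + 1·x: (5, -5) → (5, 0)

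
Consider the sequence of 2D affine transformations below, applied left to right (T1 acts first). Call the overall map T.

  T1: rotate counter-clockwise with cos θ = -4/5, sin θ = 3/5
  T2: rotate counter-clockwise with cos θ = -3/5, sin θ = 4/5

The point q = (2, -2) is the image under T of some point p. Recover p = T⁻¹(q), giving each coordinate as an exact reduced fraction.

p = (2, 2)

T1 = [-4/5 -3/5 0; 3/5 -4/5 0; 0 0 1]
T2·T1 = [0 1 0; -1 0 0; 0 0 1]
det M = 1; M⁻¹ = [0 -1 0; 1 0 0; 0 0 1]
M⁻¹ · (2, -2)ᵀ = (2, 2)ᵀ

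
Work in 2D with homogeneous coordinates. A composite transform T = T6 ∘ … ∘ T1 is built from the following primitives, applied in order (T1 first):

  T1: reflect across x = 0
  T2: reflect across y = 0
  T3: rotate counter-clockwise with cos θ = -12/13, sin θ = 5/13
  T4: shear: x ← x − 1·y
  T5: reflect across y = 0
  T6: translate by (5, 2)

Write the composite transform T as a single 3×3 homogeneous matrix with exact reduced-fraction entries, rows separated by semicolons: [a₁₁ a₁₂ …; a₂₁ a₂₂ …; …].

T1 = [-1 0 0; 0 1 0; 0 0 1]
T2·T1 = [-1 0 0; 0 -1 0; 0 0 1]
T3·…·T1 = [12/13 5/13 0; -5/13 12/13 0; 0 0 1]
T4·…·T1 = [17/13 -7/13 0; -5/13 12/13 0; 0 0 1]
T5·…·T1 = [17/13 -7/13 0; 5/13 -12/13 0; 0 0 1]
T6·…·T1 = [17/13 -7/13 5; 5/13 -12/13 2; 0 0 1]

T = [17/13 -7/13 5; 5/13 -12/13 2; 0 0 1]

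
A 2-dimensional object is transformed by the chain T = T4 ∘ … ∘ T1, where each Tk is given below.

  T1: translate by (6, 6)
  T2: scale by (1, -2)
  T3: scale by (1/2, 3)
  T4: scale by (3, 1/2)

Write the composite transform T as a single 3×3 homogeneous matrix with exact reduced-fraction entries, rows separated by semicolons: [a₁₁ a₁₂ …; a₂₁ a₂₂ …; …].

T1 = [1 0 6; 0 1 6; 0 0 1]
T2·T1 = [1 0 6; 0 -2 -12; 0 0 1]
T3·…·T1 = [1/2 0 3; 0 -6 -36; 0 0 1]
T4·…·T1 = [3/2 0 9; 0 -3 -18; 0 0 1]

T = [3/2 0 9; 0 -3 -18; 0 0 1]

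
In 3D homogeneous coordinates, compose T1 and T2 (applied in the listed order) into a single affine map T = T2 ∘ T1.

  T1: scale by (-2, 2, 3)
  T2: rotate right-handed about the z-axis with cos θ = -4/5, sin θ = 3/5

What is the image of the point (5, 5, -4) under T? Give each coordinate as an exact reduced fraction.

T1 scale by (-2, 2, 3): (5, 5, -4) → (-10, 10, -12)
T2 rotate right-handed about the z-axis with cos θ = -4/5, sin θ = 3/5: (-10, 10, -12) → (2, -14, -12)

T(p) = (2, -14, -12)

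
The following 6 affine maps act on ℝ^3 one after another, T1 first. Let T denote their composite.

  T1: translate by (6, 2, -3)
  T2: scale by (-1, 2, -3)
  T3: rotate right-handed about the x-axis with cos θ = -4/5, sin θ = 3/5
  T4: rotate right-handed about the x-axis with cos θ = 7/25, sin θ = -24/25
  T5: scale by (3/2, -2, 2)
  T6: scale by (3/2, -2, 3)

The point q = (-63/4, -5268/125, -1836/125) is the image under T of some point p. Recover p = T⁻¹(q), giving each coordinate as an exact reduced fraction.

p = (1, -5, 0)

T1 = [1 0 0 6; 0 1 0 2; 0 0 1 -3; 0 0 0 1]
T2·T1 = [-1 0 0 -6; 0 2 0 4; 0 0 -3 9; 0 0 0 1]
T3·…·T1 = [-1 0 0 -6; 0 -8/5 9/5 -43/5; 0 6/5 12/5 -24/5; 0 0 0 1]
T4·…·T1 = [-1 0 0 -6; 0 88/125 351/125 -877/125; 0 234/125 -132/125 864/125; 0 0 0 1]
T5·…·T1 = [-3/2 0 0 -9; 0 -176/125 -702/125 1754/125; 0 468/125 -264/125 1728/125; 0 0 0 1]
T6·…·T1 = [-9/4 0 0 -27/2; 0 352/125 1404/125 -3508/125; 0 1404/125 -792/125 5184/125; 0 0 0 1]
det M = 324; M⁻¹ = [-4/9 0 0 -6; 0 11/250 39/500 -2; 0 39/500 -22/1125 3; 0 0 0 1]
M⁻¹ · (-63/4, -5268/125, -1836/125)ᵀ = (1, -5, 0)ᵀ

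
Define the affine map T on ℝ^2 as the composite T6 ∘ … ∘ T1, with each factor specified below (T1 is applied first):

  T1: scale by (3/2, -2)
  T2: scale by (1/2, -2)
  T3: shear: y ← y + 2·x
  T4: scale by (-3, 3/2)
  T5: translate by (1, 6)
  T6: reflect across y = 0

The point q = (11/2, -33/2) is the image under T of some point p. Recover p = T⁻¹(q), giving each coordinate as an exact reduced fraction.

p = (-2, 5/2)

T1 = [3/2 0 0; 0 -2 0; 0 0 1]
T2·T1 = [3/4 0 0; 0 4 0; 0 0 1]
T3·…·T1 = [3/4 0 0; 3/2 4 0; 0 0 1]
T4·…·T1 = [-9/4 0 0; 9/4 6 0; 0 0 1]
T5·…·T1 = [-9/4 0 1; 9/4 6 6; 0 0 1]
T6·…·T1 = [-9/4 0 1; -9/4 -6 -6; 0 0 1]
det M = 27/2; M⁻¹ = [-4/9 0 4/9; 1/6 -1/6 -7/6; 0 0 1]
M⁻¹ · (11/2, -33/2)ᵀ = (-2, 5/2)ᵀ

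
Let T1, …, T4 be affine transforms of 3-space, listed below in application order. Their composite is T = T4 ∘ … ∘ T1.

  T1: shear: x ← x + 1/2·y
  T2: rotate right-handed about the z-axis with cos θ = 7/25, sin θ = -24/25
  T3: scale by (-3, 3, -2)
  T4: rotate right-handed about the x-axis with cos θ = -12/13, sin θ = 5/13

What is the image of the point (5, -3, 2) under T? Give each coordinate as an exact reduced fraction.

T(p) = (57/10, 856/65, -15/13)

T1 shear: x ← x + 1/2·y: (5, -3, 2) → (7/2, -3, 2)
T2 rotate right-handed about the z-axis with cos θ = 7/25, sin θ = -24/25: (7/2, -3, 2) → (-19/10, -21/5, 2)
T3 scale by (-3, 3, -2): (-19/10, -21/5, 2) → (57/10, -63/5, -4)
T4 rotate right-handed about the x-axis with cos θ = -12/13, sin θ = 5/13: (57/10, -63/5, -4) → (57/10, 856/65, -15/13)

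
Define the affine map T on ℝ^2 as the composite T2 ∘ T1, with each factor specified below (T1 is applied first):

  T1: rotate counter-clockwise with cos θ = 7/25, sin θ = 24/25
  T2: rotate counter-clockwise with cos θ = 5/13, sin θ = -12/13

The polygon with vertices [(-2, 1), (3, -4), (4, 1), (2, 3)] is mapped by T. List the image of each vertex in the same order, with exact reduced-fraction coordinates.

T1 rotate counter-clockwise with cos θ = 7/25, sin θ = 24/25: (-2, 1) → (-38/25, -41/25); (3, -4) → (117/25, 44/25); (4, 1) → (4/25, 103/25); (2, 3) → (-58/25, 69/25)
T2 rotate counter-clockwise with cos θ = 5/13, sin θ = -12/13: (-38/25, -41/25) → (-682/325, 251/325); (117/25, 44/25) → (1113/325, -1184/325); (4/25, 103/25) → (1256/325, 467/325); (-58/25, 69/25) → (538/325, 1041/325)

image vertices: (-682/325, 251/325), (1113/325, -1184/325), (1256/325, 467/325), (538/325, 1041/325)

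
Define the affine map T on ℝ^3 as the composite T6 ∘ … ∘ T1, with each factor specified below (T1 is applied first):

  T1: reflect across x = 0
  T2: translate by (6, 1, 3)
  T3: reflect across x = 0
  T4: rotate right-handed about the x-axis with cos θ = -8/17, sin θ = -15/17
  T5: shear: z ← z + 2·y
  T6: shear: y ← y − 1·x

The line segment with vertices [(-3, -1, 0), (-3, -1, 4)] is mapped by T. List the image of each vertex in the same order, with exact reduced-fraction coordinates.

T1 reflect across x = 0: (-3, -1, 0) → (3, -1, 0); (-3, -1, 4) → (3, -1, 4)
T2 translate by (6, 1, 3): (3, -1, 0) → (9, 0, 3); (3, -1, 4) → (9, 0, 7)
T3 reflect across x = 0: (9, 0, 3) → (-9, 0, 3); (9, 0, 7) → (-9, 0, 7)
T4 rotate right-handed about the x-axis with cos θ = -8/17, sin θ = -15/17: (-9, 0, 3) → (-9, 45/17, -24/17); (-9, 0, 7) → (-9, 105/17, -56/17)
T5 shear: z ← z + 2·y: (-9, 45/17, -24/17) → (-9, 45/17, 66/17); (-9, 105/17, -56/17) → (-9, 105/17, 154/17)
T6 shear: y ← y − 1·x: (-9, 45/17, 66/17) → (-9, 198/17, 66/17); (-9, 105/17, 154/17) → (-9, 258/17, 154/17)

image vertices: (-9, 198/17, 66/17), (-9, 258/17, 154/17)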